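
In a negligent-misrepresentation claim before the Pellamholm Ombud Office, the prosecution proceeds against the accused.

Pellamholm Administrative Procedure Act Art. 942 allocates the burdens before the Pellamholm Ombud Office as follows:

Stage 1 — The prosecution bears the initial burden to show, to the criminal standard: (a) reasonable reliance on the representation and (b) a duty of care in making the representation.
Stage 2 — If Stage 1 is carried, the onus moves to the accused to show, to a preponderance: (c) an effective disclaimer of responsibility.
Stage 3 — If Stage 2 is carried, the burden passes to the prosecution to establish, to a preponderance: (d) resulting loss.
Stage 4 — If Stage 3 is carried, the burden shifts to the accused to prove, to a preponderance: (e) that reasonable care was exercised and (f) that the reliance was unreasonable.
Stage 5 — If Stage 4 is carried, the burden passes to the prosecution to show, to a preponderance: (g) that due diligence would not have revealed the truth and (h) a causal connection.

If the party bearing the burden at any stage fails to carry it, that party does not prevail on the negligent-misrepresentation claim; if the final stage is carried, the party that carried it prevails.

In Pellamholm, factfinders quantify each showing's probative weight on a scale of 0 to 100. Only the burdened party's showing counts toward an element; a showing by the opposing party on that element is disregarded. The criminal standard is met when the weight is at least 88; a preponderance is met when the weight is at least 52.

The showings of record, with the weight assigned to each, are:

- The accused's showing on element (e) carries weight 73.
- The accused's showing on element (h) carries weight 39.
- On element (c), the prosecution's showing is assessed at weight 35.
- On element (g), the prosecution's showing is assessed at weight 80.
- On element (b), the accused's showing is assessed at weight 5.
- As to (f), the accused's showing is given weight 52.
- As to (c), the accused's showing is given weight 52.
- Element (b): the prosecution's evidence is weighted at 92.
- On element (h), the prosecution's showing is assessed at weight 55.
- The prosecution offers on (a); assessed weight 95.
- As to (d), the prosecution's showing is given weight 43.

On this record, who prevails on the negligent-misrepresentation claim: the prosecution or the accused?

accused

Stage 1 (prosecution, the criminal standard, weight is at least 88): (a) 95 ≥ 88 — meets; (b) 92 (accused's 5 disregarded) ≥ 88 — meets.
  Stage 1 is satisfied; the onus moves to the accused.
Stage 2 (accused, a preponderance, weight is at least 52): (c) 52 (prosecution's 35 disregarded) ≥ 52 — meets.
  All elements met. The burden passes to the prosecution.
Stage 3 (prosecution, a preponderance, weight is at least 52): (d) 43 < 52 — fails.
  The prosecution does not carry Stage 3.
The analysis ends at Stage 3; the accused prevails.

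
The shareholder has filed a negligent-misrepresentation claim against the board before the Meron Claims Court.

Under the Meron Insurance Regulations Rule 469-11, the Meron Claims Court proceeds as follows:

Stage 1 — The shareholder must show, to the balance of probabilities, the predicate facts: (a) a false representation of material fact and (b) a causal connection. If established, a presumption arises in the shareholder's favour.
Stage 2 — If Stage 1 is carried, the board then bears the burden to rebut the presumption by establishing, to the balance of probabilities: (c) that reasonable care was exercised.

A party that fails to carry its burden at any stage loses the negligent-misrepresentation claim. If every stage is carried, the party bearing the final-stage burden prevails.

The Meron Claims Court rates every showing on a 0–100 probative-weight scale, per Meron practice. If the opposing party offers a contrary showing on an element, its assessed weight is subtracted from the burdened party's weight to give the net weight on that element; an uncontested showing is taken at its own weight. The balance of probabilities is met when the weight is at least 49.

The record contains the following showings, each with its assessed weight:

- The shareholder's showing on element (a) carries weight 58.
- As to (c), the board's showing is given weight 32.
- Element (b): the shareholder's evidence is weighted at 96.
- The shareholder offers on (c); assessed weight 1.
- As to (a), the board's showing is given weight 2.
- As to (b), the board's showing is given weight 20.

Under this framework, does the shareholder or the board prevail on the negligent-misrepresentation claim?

shareholder

Stage 1 (shareholder, the balance of probabilities, weight is at least 49): (a) net 58−2=56 ≥ 49 — meets; (b) net 96−20=76 ≥ 49 — meets.
  Stage 1 carried; the burden shifts to the board.
Stage 2 (board, the balance of probabilities, weight is at least 49): (c) net 32−1=31 < 49 — fails.
  Not every element is met, so the board fails to carry Stage 2.
The analysis ends at Stage 2; the shareholder prevails.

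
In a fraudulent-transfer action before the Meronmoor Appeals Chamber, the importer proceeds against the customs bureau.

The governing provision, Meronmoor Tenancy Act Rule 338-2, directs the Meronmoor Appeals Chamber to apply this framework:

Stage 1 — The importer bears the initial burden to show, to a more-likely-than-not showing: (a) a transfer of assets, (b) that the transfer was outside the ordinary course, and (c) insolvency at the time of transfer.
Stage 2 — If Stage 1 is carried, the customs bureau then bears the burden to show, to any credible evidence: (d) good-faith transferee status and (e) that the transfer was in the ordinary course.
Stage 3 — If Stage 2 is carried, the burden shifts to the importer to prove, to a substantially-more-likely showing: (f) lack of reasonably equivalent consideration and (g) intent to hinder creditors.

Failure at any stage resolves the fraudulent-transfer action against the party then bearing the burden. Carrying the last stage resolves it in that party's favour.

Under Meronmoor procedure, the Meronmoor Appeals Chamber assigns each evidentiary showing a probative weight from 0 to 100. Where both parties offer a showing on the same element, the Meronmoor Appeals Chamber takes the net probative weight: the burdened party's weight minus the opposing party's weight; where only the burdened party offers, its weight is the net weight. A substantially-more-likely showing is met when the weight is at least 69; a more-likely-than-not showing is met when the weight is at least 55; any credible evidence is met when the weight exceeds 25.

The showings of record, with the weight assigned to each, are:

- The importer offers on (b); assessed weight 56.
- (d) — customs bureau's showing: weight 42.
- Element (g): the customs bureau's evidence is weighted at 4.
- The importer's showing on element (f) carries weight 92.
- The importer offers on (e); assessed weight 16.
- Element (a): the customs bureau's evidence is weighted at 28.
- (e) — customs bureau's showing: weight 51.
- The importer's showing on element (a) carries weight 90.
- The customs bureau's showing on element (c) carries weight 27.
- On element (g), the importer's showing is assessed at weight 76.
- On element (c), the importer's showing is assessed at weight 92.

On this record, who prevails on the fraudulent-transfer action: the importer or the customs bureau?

Stage 1 (importer, a more-likely-than-not showing, weight is at least 55): (a) net 90−28=62 ≥ 55 — meets; (b) 56 ≥ 55 — meets; (c) net 92−27=65 ≥ 55 — meets.
  Stage 1 carried; the burden shifts to the customs bureau.
Stage 2 (customs bureau, any credible evidence, weight exceeds 25): (d) 42 > 25 — meets; (e) net 51−16=35 > 25 — meets.
  Stage 2 is satisfied; the onus moves to the importer.
Stage 3 (importer, a substantially-more-likely showing, weight is at least 69): (f) 92 ≥ 69 — meets; (g) net 76−4=72 ≥ 69 — meets.
  All elements met at the final stage.
With every stage satisfied, the importer prevails.

importer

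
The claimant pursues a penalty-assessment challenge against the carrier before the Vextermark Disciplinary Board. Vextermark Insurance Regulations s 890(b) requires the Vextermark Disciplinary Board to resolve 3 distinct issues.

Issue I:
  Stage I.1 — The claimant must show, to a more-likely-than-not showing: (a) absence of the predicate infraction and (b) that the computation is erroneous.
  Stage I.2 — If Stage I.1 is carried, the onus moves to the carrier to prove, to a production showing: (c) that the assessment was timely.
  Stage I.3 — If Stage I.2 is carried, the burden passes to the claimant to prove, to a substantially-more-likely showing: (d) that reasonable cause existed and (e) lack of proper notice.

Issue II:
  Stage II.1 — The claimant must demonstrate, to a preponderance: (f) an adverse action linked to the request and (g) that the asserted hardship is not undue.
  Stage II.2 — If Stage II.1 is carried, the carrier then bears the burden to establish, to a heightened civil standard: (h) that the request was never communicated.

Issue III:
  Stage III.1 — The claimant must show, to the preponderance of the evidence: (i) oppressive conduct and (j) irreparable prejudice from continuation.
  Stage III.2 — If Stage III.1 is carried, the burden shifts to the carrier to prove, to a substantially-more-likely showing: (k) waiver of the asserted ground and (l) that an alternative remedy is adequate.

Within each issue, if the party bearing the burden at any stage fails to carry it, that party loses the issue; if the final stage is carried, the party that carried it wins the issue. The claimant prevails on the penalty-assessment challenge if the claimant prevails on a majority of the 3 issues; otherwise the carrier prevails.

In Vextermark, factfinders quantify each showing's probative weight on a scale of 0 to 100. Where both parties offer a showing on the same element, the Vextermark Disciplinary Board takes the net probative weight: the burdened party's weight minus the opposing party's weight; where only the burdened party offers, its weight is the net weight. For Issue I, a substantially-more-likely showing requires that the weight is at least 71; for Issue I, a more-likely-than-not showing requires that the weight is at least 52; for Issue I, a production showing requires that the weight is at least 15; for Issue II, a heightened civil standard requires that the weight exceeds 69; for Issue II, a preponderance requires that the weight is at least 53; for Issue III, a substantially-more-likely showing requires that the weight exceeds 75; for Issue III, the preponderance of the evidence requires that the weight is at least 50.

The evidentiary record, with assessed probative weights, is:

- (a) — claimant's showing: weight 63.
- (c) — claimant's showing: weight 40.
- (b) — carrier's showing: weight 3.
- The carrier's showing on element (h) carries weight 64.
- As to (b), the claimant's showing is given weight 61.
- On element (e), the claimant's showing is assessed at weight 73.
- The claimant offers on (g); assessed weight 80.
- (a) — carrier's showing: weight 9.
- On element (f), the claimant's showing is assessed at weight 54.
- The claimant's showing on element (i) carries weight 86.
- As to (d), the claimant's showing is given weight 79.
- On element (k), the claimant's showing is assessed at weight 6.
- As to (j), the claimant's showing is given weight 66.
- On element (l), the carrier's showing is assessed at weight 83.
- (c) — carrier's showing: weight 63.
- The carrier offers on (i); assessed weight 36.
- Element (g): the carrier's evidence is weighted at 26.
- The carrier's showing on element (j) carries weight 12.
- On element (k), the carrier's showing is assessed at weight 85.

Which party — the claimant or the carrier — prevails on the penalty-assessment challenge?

— Issue I —
Stage I.1 (claimant, a more-likely-than-not showing, weight is at least 52): (a) net 63−9=54 ≥ 52 — meets; (b) net 61−3=58 ≥ 52 — meets.
  Stage I.1 carried; the burden shifts to the carrier.
Stage I.2 (carrier, a production showing, weight is at least 15): (c) net 63−40=23 ≥ 15 — meets.
  All elements met. The burden passes to the claimant.
Stage I.3 (claimant, a substantially-more-likely showing, weight is at least 71): (d) 79 ≥ 71 — meets; (e) 73 ≥ 71 — meets.
  The claimant carries the last stage.
With every stage satisfied, the claimant prevails on this issue.
— Issue II —
At Stage II.1 the claimant must meet a preponderance (weight is at least 53): on (f) the weight is 54, ≥ 53, so (f) meets the standard; on (g) the weight is 80 less the opposing 26 gives net 54, which does reach 53, so (g) meets the standard.
  Stage II.1 is satisfied; the onus moves to the carrier.
At Stage II.2 the carrier must meet a heightened civil standard (weight exceeds 69): on (h) the weight is 64, ≤ 69, so (h) does not meet the standard.
  Stage II.2 not carried; the carrier fails its burden.
The analysis ends at Stage II.2; the claimant prevails on this issue.
— Issue III —
Stage III.1 — burden on claimant; standard: the preponderance of the evidence (weight is at least 50).
    (i): 86 − 36 = 50 ≥ 50 [met]
    (j): 66 − 12 = 54 ≥ 50 [met]
  Stage III.1 carried; the burden shifts to the carrier.
Stage III.2 — burden on carrier; standard: a substantially-more-likely showing (weight exceeds 75).
    (k): 85 − 6 = 79 > 75 [met]
    (l): 83 > 75 [met]
  The carrier carries the last stage.
All stages carried — the carrier prevails on this issue.
Per-issue: Issue I → claimant; Issue II → claimant; Issue III → carrier. The claimant must prevail on a majority of issues; overall, the claimant prevails.

claimant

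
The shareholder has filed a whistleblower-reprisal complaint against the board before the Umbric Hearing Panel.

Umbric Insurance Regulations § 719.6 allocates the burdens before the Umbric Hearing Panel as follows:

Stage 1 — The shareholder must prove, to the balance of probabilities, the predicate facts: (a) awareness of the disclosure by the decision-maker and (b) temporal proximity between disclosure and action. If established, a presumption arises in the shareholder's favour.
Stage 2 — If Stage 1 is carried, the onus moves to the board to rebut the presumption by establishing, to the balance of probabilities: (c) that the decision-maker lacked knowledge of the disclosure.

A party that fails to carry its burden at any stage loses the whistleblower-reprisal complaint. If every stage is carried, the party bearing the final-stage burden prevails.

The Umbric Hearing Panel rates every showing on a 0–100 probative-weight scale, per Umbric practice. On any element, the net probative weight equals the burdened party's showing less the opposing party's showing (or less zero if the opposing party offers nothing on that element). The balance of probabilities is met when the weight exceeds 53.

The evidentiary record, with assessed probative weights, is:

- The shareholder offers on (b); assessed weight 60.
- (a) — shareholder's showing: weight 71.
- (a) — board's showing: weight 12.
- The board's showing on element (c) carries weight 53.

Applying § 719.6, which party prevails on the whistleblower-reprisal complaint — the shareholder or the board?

shareholder

At Stage 1 the shareholder must meet the balance of probabilities (weight exceeds 53): on (a) the weight is 71 less the opposing 12 gives net 59, which does exceed 53, so (a) meets the standard; on (b) the weight is 60, > 53, so (b) meets the standard.
  Stage 1 carried; the burden shifts to the board.
At Stage 2 the board must meet the balance of probabilities (weight exceeds 53): on (c) the weight is 53, ≤ 53, so (c) does not meet the standard.
  Not every element is met, so the board fails to carry Stage 2.
So the shareholder prevails.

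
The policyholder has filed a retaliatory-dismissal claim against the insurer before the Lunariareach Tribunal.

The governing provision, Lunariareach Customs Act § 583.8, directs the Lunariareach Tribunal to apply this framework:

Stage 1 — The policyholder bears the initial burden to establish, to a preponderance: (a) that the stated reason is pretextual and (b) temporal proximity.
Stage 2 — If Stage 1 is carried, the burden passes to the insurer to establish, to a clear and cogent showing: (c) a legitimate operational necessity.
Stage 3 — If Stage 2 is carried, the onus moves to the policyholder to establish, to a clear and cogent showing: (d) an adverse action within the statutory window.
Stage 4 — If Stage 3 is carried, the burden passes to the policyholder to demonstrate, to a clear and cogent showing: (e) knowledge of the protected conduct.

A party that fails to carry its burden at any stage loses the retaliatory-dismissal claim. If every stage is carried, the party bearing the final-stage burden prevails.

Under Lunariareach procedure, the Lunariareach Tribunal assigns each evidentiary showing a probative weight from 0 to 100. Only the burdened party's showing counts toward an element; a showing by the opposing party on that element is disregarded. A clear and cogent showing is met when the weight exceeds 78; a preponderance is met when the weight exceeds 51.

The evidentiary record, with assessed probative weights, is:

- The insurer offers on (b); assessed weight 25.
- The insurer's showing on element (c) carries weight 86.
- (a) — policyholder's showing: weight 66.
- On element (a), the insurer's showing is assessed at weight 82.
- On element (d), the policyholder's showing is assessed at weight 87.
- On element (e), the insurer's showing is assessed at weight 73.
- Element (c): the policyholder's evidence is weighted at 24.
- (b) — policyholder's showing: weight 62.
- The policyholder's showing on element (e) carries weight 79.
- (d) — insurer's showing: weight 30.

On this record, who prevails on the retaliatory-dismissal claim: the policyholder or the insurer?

policyholder

Stage 1 (policyholder, a preponderance, weight exceeds 51): (a) 66 (insurer's 82 disregarded) > 51 — meets; (b) 62 (insurer's 25 disregarded) > 51 — meets.
  The policyholder carries Stage 1; the insurer now bears the burden.
Stage 2 (insurer, a clear and cogent showing, weight exceeds 78): (c) 86 (policyholder's 24 disregarded) > 78 — meets.
  All elements met. The burden passes to the policyholder.
Stage 3 (policyholder, a clear and cogent showing, weight exceeds 78): (d) 87 (insurer's 30 disregarded) > 78 — meets.
  Stage 3 carried; the burden remains with the policyholder.
Stage 4 (policyholder, a clear and cogent showing, weight exceeds 78): (e) 79 (insurer's 73 disregarded) > 78 — meets.
  All elements met at the final stage.
With every stage satisfied, the policyholder prevails.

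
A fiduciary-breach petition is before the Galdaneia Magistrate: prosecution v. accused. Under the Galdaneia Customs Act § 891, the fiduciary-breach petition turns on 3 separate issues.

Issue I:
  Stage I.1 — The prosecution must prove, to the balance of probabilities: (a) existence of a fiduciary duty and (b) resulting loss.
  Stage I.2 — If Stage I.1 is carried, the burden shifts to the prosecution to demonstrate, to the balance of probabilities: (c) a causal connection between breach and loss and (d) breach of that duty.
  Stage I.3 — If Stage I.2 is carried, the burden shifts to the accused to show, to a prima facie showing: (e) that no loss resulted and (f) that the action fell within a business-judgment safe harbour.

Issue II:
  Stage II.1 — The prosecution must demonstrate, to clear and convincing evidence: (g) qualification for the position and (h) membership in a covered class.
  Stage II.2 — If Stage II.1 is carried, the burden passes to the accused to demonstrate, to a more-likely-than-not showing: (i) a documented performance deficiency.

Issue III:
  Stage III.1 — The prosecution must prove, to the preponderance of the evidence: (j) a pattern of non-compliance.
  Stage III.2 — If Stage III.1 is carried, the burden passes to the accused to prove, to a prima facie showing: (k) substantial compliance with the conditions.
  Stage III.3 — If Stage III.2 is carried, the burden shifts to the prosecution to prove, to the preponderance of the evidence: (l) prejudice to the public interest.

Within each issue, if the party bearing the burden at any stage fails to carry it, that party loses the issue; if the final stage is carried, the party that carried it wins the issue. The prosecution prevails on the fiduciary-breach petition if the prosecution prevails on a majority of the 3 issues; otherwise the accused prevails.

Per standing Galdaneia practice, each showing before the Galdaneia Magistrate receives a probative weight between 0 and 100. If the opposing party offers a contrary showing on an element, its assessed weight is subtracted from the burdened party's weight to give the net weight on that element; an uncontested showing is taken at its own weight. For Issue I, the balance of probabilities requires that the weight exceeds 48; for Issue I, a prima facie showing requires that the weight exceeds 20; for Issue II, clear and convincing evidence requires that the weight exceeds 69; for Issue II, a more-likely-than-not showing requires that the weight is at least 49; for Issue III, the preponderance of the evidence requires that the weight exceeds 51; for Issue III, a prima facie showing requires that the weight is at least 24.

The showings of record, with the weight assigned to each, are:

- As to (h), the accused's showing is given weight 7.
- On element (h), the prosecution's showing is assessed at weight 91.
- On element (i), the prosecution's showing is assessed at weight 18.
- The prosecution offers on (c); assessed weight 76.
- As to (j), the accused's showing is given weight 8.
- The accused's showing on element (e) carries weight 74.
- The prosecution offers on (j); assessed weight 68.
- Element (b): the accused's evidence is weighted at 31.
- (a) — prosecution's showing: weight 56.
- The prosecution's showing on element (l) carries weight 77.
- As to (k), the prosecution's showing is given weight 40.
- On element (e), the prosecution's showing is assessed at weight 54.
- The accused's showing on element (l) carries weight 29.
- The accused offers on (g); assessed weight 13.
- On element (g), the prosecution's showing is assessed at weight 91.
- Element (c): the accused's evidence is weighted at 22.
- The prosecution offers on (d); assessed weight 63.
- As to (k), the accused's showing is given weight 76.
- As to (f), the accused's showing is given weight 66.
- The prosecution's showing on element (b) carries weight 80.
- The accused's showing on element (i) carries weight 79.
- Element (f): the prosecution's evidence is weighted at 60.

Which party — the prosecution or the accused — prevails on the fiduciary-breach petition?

accused

— Issue I —
At Stage I.1 the prosecution must meet the balance of probabilities (weight exceeds 48): on (a) the weight is 56, > 48, so (a) meets the standard; on (b) the weight is 80 less the opposing 31 gives net 49, which does exceed 48, so (b) meets the standard.
  Stage I.1 is satisfied; the prosecution continues to bear the burden.
At Stage I.2 the prosecution must meet the balance of probabilities (weight exceeds 48): on (c) the weight is 76 less the opposing 22 gives net 54, which does exceed 48, so (c) meets the standard; on (d) the weight is 63, > 48, so (d) meets the standard.
  All elements met. The burden passes to the accused.
At Stage I.3 the accused must meet a prima facie showing (weight exceeds 20): on (e) the weight is 74 less the opposing 54 gives net 20, ≤ 20, so (e) does not meet the standard; on (f) the weight is 66 less the opposing 60 gives net 6, ≤ 20, so (f) does not meet the standard.
  The accused does not carry Stage I.3.
So the prosecution prevails on this issue.
— Issue II —
Stage II.1 — burden on prosecution; standard: clear and convincing evidence (weight exceeds 69).
    (g): 91 − 13 = 78 > 69 [met]
    (h): 91 − 7 = 84 > 69 [met]
  Stage II.1 carried; the burden shifts to the accused.
Stage II.2 — burden on accused; standard: a more-likely-than-not showing (weight is at least 49).
    (i): 79 − 18 = 61 ≥ 49 [met]
  Stage II.2 carried; the final stage is satisfied.
All stages carried — the accused prevails on this issue.
— Issue III —
Stage III.1 — burden on prosecution; standard: the preponderance of the evidence (weight exceeds 51).
    (j): 68 − 8 = 60 > 51 [met]
  All elements met. The burden passes to the accused.
Stage III.2 — burden on accused; standard: a prima facie showing (weight is at least 24).
    (k): 76 − 40 = 36 ≥ 24 [met]
  The accused carries Stage III.2; the prosecution now bears the burden.
Stage III.3 — burden on prosecution; standard: the preponderance of the evidence (weight exceeds 51).
    (l): 77 − 29 = 48 ≤ 51 [not met]
  Stage III.3 not carried; the prosecution fails its burden.
The accused prevails on this issue.
Per-issue: Issue I → prosecution; Issue II → accused; Issue III → accused. The prosecution must prevail on a majority of issues; overall, the accused prevails.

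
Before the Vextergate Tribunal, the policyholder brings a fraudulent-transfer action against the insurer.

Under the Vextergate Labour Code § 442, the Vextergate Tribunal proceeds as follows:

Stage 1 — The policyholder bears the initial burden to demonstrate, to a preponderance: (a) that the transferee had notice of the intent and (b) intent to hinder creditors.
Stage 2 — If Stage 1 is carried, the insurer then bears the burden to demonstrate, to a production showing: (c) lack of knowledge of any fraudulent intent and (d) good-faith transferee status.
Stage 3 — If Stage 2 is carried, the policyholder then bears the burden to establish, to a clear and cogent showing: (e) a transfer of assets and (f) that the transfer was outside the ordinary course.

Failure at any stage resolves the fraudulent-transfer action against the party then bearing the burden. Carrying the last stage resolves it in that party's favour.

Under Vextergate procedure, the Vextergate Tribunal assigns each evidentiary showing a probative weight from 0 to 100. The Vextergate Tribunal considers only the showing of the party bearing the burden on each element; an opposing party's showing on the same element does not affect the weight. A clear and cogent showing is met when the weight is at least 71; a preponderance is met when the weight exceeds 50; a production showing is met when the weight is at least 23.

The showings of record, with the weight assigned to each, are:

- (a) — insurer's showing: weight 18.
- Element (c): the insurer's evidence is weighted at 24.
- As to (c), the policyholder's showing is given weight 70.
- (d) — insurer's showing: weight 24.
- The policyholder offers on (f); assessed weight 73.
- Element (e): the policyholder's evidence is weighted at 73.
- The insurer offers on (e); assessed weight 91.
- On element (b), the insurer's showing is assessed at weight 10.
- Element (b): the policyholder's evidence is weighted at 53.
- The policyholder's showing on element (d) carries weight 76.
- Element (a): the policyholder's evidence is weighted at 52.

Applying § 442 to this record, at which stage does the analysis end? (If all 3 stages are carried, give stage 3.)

Stage 1 — burden on policyholder; standard: a preponderance (weight exceeds 50).
    (a): 52 (insurer's 18 disregarded) > 50 [met]
    (b): 53 (insurer's 10 disregarded) > 50 [met]
  All elements met. The burden passes to the insurer.
Stage 2 — burden on insurer; standard: a production showing (weight is at least 23).
    (c): 24 (policyholder's 70 disregarded) ≥ 23 [met]
    (d): 24 (policyholder's 76 disregarded) ≥ 23 [met]
  Stage 2 carried; the burden shifts to the policyholder.
Stage 3 — burden on policyholder; standard: a clear and cogent showing (weight is at least 71).
    (e): 73 (insurer's 91 disregarded) ≥ 71 [met]
    (f): 73 ≥ 71 [met]
  The policyholder carries the last stage.
Every stage carried; the policyholder prevails.

stage 3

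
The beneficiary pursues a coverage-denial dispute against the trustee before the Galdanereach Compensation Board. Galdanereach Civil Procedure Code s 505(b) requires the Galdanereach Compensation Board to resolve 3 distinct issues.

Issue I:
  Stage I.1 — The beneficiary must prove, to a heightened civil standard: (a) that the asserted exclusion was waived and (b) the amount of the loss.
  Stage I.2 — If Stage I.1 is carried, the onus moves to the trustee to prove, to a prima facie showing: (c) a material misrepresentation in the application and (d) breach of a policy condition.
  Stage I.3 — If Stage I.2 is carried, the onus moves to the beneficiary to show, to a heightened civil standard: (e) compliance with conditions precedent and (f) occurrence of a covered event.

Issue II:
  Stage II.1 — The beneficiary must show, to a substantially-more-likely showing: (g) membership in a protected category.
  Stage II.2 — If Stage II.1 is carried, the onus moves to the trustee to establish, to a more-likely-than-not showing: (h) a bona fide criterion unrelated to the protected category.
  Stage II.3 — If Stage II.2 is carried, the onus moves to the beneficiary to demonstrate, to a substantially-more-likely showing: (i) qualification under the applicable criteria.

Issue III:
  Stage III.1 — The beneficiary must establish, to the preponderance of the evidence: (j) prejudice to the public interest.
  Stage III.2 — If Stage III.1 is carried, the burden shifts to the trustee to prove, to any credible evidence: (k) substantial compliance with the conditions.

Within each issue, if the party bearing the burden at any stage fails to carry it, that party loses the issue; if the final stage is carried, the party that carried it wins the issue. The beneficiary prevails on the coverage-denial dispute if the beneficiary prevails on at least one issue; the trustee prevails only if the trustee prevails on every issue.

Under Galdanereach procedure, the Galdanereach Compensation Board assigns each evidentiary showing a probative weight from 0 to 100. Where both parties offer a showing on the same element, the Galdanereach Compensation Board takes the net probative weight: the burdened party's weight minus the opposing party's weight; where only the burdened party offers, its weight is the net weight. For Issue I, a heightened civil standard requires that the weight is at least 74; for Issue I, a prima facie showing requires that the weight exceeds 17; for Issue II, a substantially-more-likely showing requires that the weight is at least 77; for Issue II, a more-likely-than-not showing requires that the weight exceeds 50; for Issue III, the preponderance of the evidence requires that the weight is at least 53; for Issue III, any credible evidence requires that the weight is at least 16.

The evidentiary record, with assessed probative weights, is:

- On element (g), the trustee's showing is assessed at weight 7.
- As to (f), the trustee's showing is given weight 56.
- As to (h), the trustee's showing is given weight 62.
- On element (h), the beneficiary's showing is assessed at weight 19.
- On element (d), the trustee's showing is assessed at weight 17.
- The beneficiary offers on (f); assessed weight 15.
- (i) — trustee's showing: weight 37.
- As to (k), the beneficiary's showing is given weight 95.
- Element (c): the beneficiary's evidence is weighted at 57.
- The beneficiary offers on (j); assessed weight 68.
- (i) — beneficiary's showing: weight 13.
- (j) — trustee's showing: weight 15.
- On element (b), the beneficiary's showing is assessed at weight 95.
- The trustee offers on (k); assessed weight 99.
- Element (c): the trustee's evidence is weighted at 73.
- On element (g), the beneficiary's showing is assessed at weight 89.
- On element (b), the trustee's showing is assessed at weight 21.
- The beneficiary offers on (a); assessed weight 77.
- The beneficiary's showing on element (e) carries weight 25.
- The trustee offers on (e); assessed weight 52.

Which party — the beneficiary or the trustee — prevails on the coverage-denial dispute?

beneficiary

— Issue I —
Stage I.1 (beneficiary, a heightened civil standard, weight is at least 74): (a) 77 ≥ 74 — meets; (b) net 95−21=74 ≥ 74 — meets.
  All elements met. The burden passes to the trustee.
Stage I.2 (trustee, a prima facie showing, weight exceeds 17): (c) net 73−57=16 ≤ 17 — fails; (d) 17 ≤ 17 — fails.
  Not every element is met, so the trustee fails to carry Stage I.2.
So the beneficiary prevails on this issue.
— Issue II —
Stage II.1 — burden on beneficiary; standard: a substantially-more-likely showing (weight is at least 77).
    (g): 89 − 7 = 82 ≥ 77 [met]
  Stage II.1 is satisfied; the onus moves to the trustee.
Stage II.2 — burden on trustee; standard: a more-likely-than-not showing (weight exceeds 50).
    (h): 62 − 19 = 43 ≤ 50 [not met]
  The trustee does not carry Stage II.2.
The beneficiary prevails on this issue.
— Issue III —
At Stage III.1 the beneficiary must meet the preponderance of the evidence (weight is at least 53): on (j) the weight is 68 less the opposing 15 gives net 53, which does reach 53, so (j) meets the standard.
  All elements met. The burden passes to the trustee.
At Stage III.2 the trustee must meet any credible evidence (weight is at least 16): on (k) the weight is 99 less the opposing 95 gives net 4, which does not reach 16, so (k) does not meet the standard.
  Stage III.2 not carried; the trustee fails its burden.
So the beneficiary prevails on this issue.
Per-issue: Issue I → beneficiary; Issue II → beneficiary; Issue III → beneficiary. The beneficiary must prevail on at least one issue; overall, the beneficiary prevails.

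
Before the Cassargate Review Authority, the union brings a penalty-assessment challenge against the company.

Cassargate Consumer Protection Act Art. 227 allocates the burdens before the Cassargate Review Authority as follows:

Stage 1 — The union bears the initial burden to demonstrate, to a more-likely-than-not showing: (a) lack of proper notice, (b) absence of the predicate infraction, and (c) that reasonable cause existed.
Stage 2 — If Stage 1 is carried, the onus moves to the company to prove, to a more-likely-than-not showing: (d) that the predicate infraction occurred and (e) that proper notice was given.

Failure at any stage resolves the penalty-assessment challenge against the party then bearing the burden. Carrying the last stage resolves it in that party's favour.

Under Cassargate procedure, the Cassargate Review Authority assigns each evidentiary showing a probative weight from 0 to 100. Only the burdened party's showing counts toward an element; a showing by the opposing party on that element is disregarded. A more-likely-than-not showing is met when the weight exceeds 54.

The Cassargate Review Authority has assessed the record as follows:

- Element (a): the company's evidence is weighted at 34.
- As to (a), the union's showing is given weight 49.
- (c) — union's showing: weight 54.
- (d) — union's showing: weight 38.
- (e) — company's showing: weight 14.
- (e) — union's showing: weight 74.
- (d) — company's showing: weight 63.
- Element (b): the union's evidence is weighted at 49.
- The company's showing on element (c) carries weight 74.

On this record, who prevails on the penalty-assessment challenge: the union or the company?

Stage 1 (union, a more-likely-than-not showing, weight exceeds 54): (a) 49 (company's 34 disregarded) ≤ 54 — fails; (b) 49 ≤ 54 — fails; (c) 54 (company's 74 disregarded) ≤ 54 — fails.
  Stage 1 not carried; the union fails its burden.
The company prevails.

company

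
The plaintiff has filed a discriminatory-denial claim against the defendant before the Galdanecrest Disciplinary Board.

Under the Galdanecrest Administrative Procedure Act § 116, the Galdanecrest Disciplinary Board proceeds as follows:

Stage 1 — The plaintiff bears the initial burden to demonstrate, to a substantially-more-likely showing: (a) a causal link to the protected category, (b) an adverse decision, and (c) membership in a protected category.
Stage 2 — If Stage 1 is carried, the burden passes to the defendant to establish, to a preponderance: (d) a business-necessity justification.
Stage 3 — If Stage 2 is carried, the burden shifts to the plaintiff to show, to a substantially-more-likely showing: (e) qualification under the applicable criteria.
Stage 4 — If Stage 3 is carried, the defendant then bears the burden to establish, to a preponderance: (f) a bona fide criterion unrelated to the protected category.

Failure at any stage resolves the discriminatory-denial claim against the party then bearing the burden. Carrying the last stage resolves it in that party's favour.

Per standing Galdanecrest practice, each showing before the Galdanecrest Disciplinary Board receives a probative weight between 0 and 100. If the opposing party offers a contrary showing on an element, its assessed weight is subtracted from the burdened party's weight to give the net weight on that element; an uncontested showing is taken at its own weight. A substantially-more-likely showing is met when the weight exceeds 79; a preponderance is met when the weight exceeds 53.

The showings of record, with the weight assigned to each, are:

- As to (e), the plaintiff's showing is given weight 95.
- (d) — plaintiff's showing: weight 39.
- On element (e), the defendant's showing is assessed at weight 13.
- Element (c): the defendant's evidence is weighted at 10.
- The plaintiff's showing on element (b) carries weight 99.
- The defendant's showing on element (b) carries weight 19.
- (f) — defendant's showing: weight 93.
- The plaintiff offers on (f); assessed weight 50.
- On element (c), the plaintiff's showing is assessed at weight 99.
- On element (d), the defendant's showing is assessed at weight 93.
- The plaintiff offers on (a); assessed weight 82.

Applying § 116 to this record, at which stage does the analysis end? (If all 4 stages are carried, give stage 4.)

stage 4

At Stage 1 the plaintiff must meet a substantially-more-likely showing (weight exceeds 79): on (a) the weight is 82, > 79, so (a) meets the standard; on (b) the weight is 99 less the opposing 19 gives net 80, > 79, so (b) meets the standard; on (c) the weight is 99 less the opposing 10 gives net 89, > 79, so (c) meets the standard.
  The plaintiff carries Stage 1; the defendant now bears the burden.
At Stage 2 the defendant must meet a preponderance (weight exceeds 53): on (d) the weight is 93 less the opposing 39 gives net 54, > 53, so (d) meets the standard.
  All elements met. The burden passes to the plaintiff.
At Stage 3 the plaintiff must meet a substantially-more-likely showing (weight exceeds 79): on (e) the weight is 95 less the opposing 13 gives net 82, which does exceed 79, so (e) meets the standard.
  The plaintiff carries Stage 3; the defendant now bears the burden.
At Stage 4 the defendant must meet a preponderance (weight exceeds 53): on (f) the weight is 93 less the opposing 50 gives net 43, ≤ 53, so (f) does not meet the standard.
  Not every element is met, so the defendant fails to carry Stage 4.
So the plaintiff prevails.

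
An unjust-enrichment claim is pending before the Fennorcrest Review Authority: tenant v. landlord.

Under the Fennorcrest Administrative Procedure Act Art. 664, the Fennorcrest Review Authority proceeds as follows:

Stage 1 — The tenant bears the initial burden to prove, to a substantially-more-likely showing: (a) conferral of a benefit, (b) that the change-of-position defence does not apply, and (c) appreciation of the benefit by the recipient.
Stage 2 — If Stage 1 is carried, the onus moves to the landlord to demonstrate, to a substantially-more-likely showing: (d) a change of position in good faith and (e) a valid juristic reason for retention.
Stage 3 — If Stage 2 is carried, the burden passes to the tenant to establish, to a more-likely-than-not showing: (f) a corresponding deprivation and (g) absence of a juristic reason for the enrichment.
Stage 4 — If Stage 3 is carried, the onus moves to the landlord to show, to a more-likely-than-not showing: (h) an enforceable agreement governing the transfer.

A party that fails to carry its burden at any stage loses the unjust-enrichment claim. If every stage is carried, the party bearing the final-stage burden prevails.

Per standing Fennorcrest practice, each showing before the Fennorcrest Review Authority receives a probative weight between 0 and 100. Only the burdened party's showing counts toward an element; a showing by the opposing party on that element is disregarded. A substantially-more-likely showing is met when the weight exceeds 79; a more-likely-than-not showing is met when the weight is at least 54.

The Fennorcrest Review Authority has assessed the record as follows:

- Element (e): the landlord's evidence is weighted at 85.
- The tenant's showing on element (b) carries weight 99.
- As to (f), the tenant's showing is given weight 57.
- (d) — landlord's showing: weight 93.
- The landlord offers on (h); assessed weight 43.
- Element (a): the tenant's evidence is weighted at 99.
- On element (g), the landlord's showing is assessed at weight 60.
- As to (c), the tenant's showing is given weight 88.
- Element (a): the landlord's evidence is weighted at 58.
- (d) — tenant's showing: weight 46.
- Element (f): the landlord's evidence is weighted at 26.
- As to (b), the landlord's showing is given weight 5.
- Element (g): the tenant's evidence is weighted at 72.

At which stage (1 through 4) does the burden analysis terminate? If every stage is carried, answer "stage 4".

stage 4

At Stage 1 the tenant must meet a substantially-more-likely showing (weight exceeds 79): on (a) the weight is 99 (the landlord's 58 is given no effect), > 79, so (a) meets the standard; on (b) the weight is 99 (the landlord's 5 is given no effect), which does exceed 79, so (b) meets the standard; on (c) the weight is 88, which does exceed 79, so (c) meets the standard.
  Stage 1 carried; the burden shifts to the landlord.
At Stage 2 the landlord must meet a substantially-more-likely showing (weight exceeds 79): on (d) the weight is 93 (the tenant's 46 is given no effect), > 79, so (d) meets the standard; on (e) the weight is 85, which does exceed 79, so (e) meets the standard.
  Stage 2 carried; the burden shifts to the tenant.
At Stage 3 the tenant must meet a more-likely-than-not showing (weight is at least 54): on (f) the weight is 57 (the landlord's 26 is given no effect), ≥ 54, so (f) meets the standard; on (g) the weight is 72 (the landlord's 60 is given no effect), ≥ 54, so (g) meets the standard.
  Stage 3 carried; the burden shifts to the landlord.
At Stage 4 the landlord must meet a more-likely-than-not showing (weight is at least 54): on (h) the weight is 43, which does not reach 54, so (h) does not meet the standard.
  Stage 4 not carried; the landlord fails its burden.
The tenant prevails.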